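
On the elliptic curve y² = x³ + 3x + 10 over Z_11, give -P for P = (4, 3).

-(4, 3) = (4, -3 mod 11) = (4, 8).

(4, 8)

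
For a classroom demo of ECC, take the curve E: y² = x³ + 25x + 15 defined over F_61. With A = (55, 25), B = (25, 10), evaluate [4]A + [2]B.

(10, 17)

First 4A:
Repeated addition: build up to 4A.
2A: tangent at (55, 25): λ = (3·55² + 25)/(2·25) ≡ 11/50. 50⁻¹ ≡ 11 (mod 61), so λ ≡ 11·11 ≡ 60.
  x = λ² - 55 - 55 = 3600 - 110 ≡ 13; y = λ·(55 - 13) - 25 ≡ 55. → (13, 55)
3A: (13, 55) + (55, 25). λ = (25 - 55)/(55 - 13) ≡ 31/42 mod 61. 42⁻¹ ≡ 16 (mod 61), so λ ≡ 8.
  x = λ² - 13 - 55 = 64 - 68 ≡ 57; y = λ·(13 - 57) - 55 ≡ 20. → (57, 20)
4A: (57, 20) + (55, 25). λ = (25 - 20)/(55 - 57) ≡ 5/59 mod 61. 59⁻¹ ≡ 30 (mod 61) since 59·30 = 1770 ≡ 1, so λ ≡ 28.
  x = λ² - 57 - 55 = 784 - 112 ≡ 1; y = λ·(57 - 1) - 20 ≡ 23. → (1, 23)
4A = (1, 23).
Next 2B:
Repeated addition: build up to 2B.
2B: tangent at (25, 10): λ = (3·25² + 25)/(2·10) ≡ 9/20. 20⁻¹ ≡ 58 (mod 61), so λ ≡ 9·58 ≡ 34.
  x = λ² - 25 - 25 = 1156 - 50 ≡ 8; y = λ·(25 - 8) - 10 ≡ 19. → (8, 19)
2B = (8, 19).
Finally 4A + 2B:
(1, 23) + (8, 19). λ = (19 - 23)/(8 - 1) ≡ 57/7 mod 61. 7⁻¹ ≡ 35 (mod 61), so λ ≡ 43.
  x = λ² - 1 - 8 = 1849 - 9 ≡ 10; y = λ·(1 - 10) - 23 ≡ 17. → (10, 17)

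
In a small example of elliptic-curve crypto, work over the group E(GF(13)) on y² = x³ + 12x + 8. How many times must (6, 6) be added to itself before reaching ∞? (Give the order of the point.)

2P: tangent at (6, 6): λ = (3·6² + 12)/(2·6) ≡ 3/12. 12⁻¹ ≡ 12 (mod 13), so λ ≡ 3·12 ≡ 10.
  x = λ² - 6 - 6 = 100 - 12 ≡ 10; y = λ·(6 - 10) - 6 ≡ 6. → (10, 6)
3P: (10, 6) + (6, 6). λ = (6 - 6)/(6 - 10) ≡ 0/9 mod 13. 9⁻¹ ≡ 3 (mod 13), so λ ≡ 0.
  x = λ² - 10 - 6 = 0 - 16 ≡ 10; y = λ·(10 - 10) - 6 ≡ 7. → (10, 7)
4P: (10, 7) + (6, 6). λ = (6 - 7)/(6 - 10) ≡ 12/9 mod 13. 9⁻¹ ≡ 3 (mod 13), so λ ≡ 10.
  x = λ² - 10 - 6 = 100 - 16 ≡ 6; y = λ·(10 - 6) - 7 ≡ 7. → (6, 7)
5P: (6, 7) + (6, 6): same x and y₁ ≡ -y₂, so the sum is ∞.
5P = ∞, so the order is 5.

5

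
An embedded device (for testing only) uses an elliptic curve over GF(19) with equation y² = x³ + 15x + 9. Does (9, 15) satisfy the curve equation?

no

y² = 15² ≡ 16; x³ + 15x + 9 = 873 ≡ 18 (mod 19). 16 ≠ 18.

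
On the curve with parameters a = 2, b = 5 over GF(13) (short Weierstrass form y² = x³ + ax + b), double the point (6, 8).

tangent at (6, 8): λ = (3·6² + 2)/(2·8) ≡ 6/3. 3⁻¹ ≡ 9 (mod 13), so λ ≡ 6·9 ≡ 2.
  x = λ² - 6 - 6 = 4 - 12 ≡ 5; y = λ·(6 - 5) - 8 ≡ 7. → (5, 7)

(5, 7)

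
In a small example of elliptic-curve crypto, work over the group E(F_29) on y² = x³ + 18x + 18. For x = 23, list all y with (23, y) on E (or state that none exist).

10, 19

x³ + 18x + 18 = 12599 ≡ 13 (mod 29).
Square roots of 13 mod 29: 10 and 19 (since 10² = 100 ≡ 13).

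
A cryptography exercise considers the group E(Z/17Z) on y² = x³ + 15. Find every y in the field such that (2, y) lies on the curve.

x³ + 0x + 15 = 23 ≡ 6 (mod 17).
6 is a non-residue mod 17; no y exists.

none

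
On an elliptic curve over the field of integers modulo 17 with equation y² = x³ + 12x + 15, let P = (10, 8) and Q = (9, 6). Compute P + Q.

(2, 8)

(10, 8) + (9, 6). λ = (6 - 8)/(9 - 10) ≡ 15/16 mod 17. 16⁻¹ ≡ 16 (mod 17), so λ ≡ 2.
  x = λ² - 10 - 9 = 4 - 19 ≡ 2; y = λ·(10 - 2) - 8 ≡ 8. → (2, 8)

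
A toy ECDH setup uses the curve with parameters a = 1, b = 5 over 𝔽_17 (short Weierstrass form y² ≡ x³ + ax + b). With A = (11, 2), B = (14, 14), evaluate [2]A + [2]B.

(5, 13)

First 2A:
Repeated addition: build up to 2A.
2A: tangent at (11, 2): λ = (3·11² + 1)/(2·2) ≡ 7/4. 4⁻¹ ≡ 13 (mod 17), so λ ≡ 7·13 ≡ 6.
  x = λ² - 11 - 11 = 36 - 22 ≡ 14; y = λ·(11 - 14) - 2 ≡ 14. → (14, 14)
2A = (14, 14).
Next 2B:
Repeated addition: build up to 2B.
2B: tangent at (14, 14): λ = (3·14² + 1)/(2·14) ≡ 11/11. 11⁻¹ ≡ 14 (mod 17) since 11·14 = 154 ≡ 1, so λ ≡ 11·14 ≡ 1.
  x = λ² - 14 - 14 = 1 - 28 ≡ 7; y = λ·(14 - 7) - 14 ≡ 10. → (7, 10)
2B = (7, 10).
Finally 2A + 2B:
(14, 14) + (7, 10). λ = (10 - 14)/(7 - 14) ≡ 13/10 mod 17. 10⁻¹ ≡ 12 (mod 17), so λ ≡ 3.
  x = λ² - 14 - 7 = 9 - 21 ≡ 5; y = λ·(14 - 5) - 14 ≡ 13. → (5, 13)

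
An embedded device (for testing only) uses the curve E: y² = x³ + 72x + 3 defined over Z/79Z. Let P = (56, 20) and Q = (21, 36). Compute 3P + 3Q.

(31, 30)

First 3P:
Repeated addition: build up to 3P.
2P: tangent at (56, 20): λ = (3·56² + 72)/(2·20) ≡ 0/40. 40⁻¹ ≡ 2 (mod 79), so λ ≡ 0·2 ≡ 0.
  x = λ² - 56 - 56 = 0 - 112 ≡ 46; y = λ·(56 - 46) - 20 ≡ 59. → (46, 59)
3P: (46, 59) + (56, 20). λ = (20 - 59)/(56 - 46) ≡ 40/10 mod 79. 10⁻¹ ≡ 8 (mod 79) since 10·8 = 80 ≡ 1, so λ ≡ 4.
  x = λ² - 46 - 56 = 16 - 102 ≡ 72; y = λ·(46 - 72) - 59 ≡ 74. → (72, 74)
3P = (72, 74).
Next 3Q:
Repeated addition: build up to 3Q.
2Q: tangent at (21, 36): λ = (3·21² + 72)/(2·36) ≡ 52/72. 72⁻¹ ≡ 45 (mod 79) since 72·45 = 3240 ≡ 1, so λ ≡ 52·45 ≡ 49.
  x = λ² - 21 - 21 = 2401 - 42 ≡ 68; y = λ·(21 - 68) - 36 ≡ 31. → (68, 31)
3Q: (68, 31) + (21, 36). λ = (36 - 31)/(21 - 68) ≡ 5/32 mod 79. 32⁻¹ ≡ 42 (mod 79), so λ ≡ 52.
  x = λ² - 68 - 21 = 2704 - 89 ≡ 8; y = λ·(68 - 8) - 31 ≡ 8. → (8, 8)
3Q = (8, 8).
Finally 3P + 3Q:
(72, 74) + (8, 8). λ = (8 - 74)/(8 - 72) ≡ 13/15 mod 79. 15⁻¹ ≡ 58 (mod 79), so λ ≡ 43.
  x = λ² - 72 - 8 = 1849 - 80 ≡ 31; y = λ·(72 - 31) - 74 ≡ 30. → (31, 30)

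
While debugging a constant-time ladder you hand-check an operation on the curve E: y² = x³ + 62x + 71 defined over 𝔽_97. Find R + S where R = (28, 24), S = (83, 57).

(28, 24) + (83, 57). λ = (57 - 24)/(83 - 28) ≡ 33/55 mod 97. 55⁻¹ ≡ 30 (mod 97) since 55·30 = 1650 ≡ 1, so λ ≡ 20.
  x = λ² - 28 - 83 = 400 - 111 ≡ 95; y = λ·(28 - 95) - 24 ≡ 91. → (95, 91)

(95, 91)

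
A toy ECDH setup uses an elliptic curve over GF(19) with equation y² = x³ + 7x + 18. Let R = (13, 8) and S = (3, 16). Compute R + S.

(12, 14)

(13, 8) + (3, 16). λ = (16 - 8)/(3 - 13) ≡ 8/9 mod 19. 9⁻¹ ≡ 17 (mod 19), so λ ≡ 3.
  x = λ² - 13 - 3 = 9 - 16 ≡ 12; y = λ·(13 - 12) - 8 ≡ 14. → (12, 14)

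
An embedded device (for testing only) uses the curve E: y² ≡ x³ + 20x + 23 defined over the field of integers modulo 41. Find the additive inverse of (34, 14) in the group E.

-(34, 14) = (34, -14 mod 41) = (34, 27).

(34, 27)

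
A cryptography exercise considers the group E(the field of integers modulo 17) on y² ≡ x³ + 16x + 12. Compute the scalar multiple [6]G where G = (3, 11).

Double-and-add on 6 = (110)₂. Start with G = (3, 11) for the leading 1-bit.
double: tangent at (3, 11): λ = (3·3² + 16)/(2·11) ≡ 9/5. 5⁻¹ ≡ 7 (mod 17) since 5·7 = 35 ≡ 1, so λ ≡ 9·7 ≡ 12.
  x = λ² - 3 - 3 = 144 - 6 ≡ 2; y = λ·(3 - 2) - 11 ≡ 1. → (2, 1)
add G: (2, 1) + (3, 11). λ = (11 - 1)/(3 - 2) ≡ 10/1 mod 17. 1⁻¹ ≡ 1 (mod 17), so λ ≡ 10.
  x = λ² - 2 - 3 = 100 - 5 ≡ 10; y = λ·(2 - 10) - 1 ≡ 4. → (10, 4)
double: tangent at (10, 4): λ = (3·10² + 16)/(2·4) ≡ 10/8. 8⁻¹ ≡ 15 (mod 17), so λ ≡ 10·15 ≡ 14.
  x = λ² - 10 - 10 = 196 - 20 ≡ 6; y = λ·(10 - 6) - 4 ≡ 1. → (6, 1)

(6, 1)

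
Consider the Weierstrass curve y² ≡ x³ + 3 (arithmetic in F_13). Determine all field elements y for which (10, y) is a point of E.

none

x³ + 0x + 3 = 1003 ≡ 2 (mod 13).
2 is a non-residue mod 13; no y exists.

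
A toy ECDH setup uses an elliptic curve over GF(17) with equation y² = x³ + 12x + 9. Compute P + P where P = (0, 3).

(4, 6)

tangent at (0, 3): λ = (3·0² + 12)/(2·3) ≡ 12/6. 6⁻¹ ≡ 3 (mod 17), so λ ≡ 12·3 ≡ 2.
  x = λ² - 0 - 0 = 4 - 0 ≡ 4; y = λ·(0 - 4) - 3 ≡ 6. → (4, 6)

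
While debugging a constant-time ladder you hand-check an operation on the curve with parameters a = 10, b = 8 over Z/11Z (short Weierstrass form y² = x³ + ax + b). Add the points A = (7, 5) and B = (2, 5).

(2, 6)

(7, 5) + (2, 5). λ = (5 - 5)/(2 - 7) ≡ 0/6 mod 11. 6⁻¹ ≡ 2 (mod 11), so λ ≡ 0.
  x = λ² - 7 - 2 = 0 - 9 ≡ 2; y = λ·(7 - 2) - 5 ≡ 6. → (2, 6)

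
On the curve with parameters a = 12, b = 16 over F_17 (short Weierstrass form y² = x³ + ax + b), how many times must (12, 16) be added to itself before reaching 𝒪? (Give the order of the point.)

4

2P: tangent at (12, 16): λ = (3·12² + 12)/(2·16) ≡ 2/15. 15⁻¹ ≡ 8 (mod 17) since 15·8 = 120 ≡ 1, so λ ≡ 2·8 ≡ 16.
  x = λ² - 12 - 12 = 256 - 24 ≡ 11; y = λ·(12 - 11) - 16 ≡ 0. → (11, 0)
3P: (11, 0) + (12, 16). λ = (16 - 0)/(12 - 11) ≡ 16/1 mod 17. 1⁻¹ ≡ 1 (mod 17) since 1·1 = 1 ≡ 1, so λ ≡ 16.
  x = λ² - 11 - 12 = 256 - 23 ≡ 12; y = λ·(11 - 12) - 0 ≡ 1. → (12, 1)
4P: (12, 1) + (12, 16): same x and y₁ ≡ -y₂, so the sum is 𝒪.
4P = 𝒪, so the order is 4.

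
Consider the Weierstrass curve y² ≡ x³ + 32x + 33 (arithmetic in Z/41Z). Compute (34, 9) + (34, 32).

The two points share x = 34 and their y-coordinates satisfy 9 + 32 ≡ 0 (mod 41), so they are inverses. Their sum is 𝒪.

O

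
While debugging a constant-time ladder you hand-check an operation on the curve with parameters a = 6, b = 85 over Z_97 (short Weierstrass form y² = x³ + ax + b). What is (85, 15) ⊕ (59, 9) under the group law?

(38, 63)

(85, 15) + (59, 9). λ = (9 - 15)/(59 - 85) ≡ 91/71 mod 97. 71⁻¹ ≡ 41 (mod 97), so λ ≡ 45.
  x = λ² - 85 - 59 = 2025 - 144 ≡ 38; y = λ·(85 - 38) - 15 ≡ 63. → (38, 63)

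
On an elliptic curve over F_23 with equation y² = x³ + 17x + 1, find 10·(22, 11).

Write Q = (22, 11).
Double-and-add on 10 = (1010)₂. Start with Q = (22, 11) for the leading 1-bit.
double: tangent at (22, 11): λ = (3·22² + 17)/(2·11) ≡ 20/22. 22⁻¹ ≡ 22 (mod 23), so λ ≡ 20·22 ≡ 3.
  x = λ² - 22 - 22 = 9 - 44 ≡ 11; y = λ·(22 - 11) - 11 ≡ 22. → (11, 22)
double: tangent at (11, 22): λ = (3·11² + 17)/(2·22) ≡ 12/21. 21⁻¹ ≡ 11 (mod 23), so λ ≡ 12·11 ≡ 17.
  x = λ² - 11 - 11 = 289 - 22 ≡ 14; y = λ·(11 - 14) - 22 ≡ 19. → (14, 19)
add Q: (14, 19) + (22, 11). λ = (11 - 19)/(22 - 14) ≡ 15/8 mod 23. 8⁻¹ ≡ 3 (mod 23), so λ ≡ 22.
  x = λ² - 14 - 22 = 484 - 36 ≡ 11; y = λ·(14 - 11) - 19 ≡ 1. → (11, 1)
double: tangent at (11, 1): λ = (3·11² + 17)/(2·1) ≡ 12/2. 2⁻¹ ≡ 12 (mod 23), so λ ≡ 12·12 ≡ 6.
  x = λ² - 11 - 11 = 36 - 22 ≡ 14; y = λ·(11 - 14) - 1 ≡ 4. → (14, 4)

(14, 4)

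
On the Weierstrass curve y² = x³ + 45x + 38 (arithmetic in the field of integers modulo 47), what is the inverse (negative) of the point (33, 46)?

-(33, 46) = (33, -46 mod 47) = (33, 1).

(33, 1)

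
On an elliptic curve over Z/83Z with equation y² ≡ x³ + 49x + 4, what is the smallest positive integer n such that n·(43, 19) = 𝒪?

2P: tangent at (43, 19): λ = (3·43² + 49)/(2·19) ≡ 35/38. 38⁻¹ ≡ 59 (mod 83) since 38·59 = 2242 ≡ 1, so λ ≡ 35·59 ≡ 73.
  x = λ² - 43 - 43 = 5329 - 86 ≡ 14; y = λ·(43 - 14) - 19 ≡ 23. → (14, 23)
3P: (14, 23) + (43, 19). λ = (19 - 23)/(43 - 14) ≡ 79/29 mod 83. 29⁻¹ ≡ 63 (mod 83) since 29·63 = 1827 ≡ 1, so λ ≡ 80.
  x = λ² - 14 - 43 = 6400 - 57 ≡ 35; y = λ·(14 - 35) - 23 ≡ 40. → (35, 40)
4P: (35, 40) + (43, 19). λ = (19 - 40)/(43 - 35) ≡ 62/8 mod 83. 8⁻¹ ≡ 52 (mod 83) since 8·52 = 416 ≡ 1, so λ ≡ 70.
  x = λ² - 35 - 43 = 4900 - 78 ≡ 8; y = λ·(35 - 8) - 40 ≡ 24. → (8, 24)
5P: (8, 24) + (43, 19). λ = (19 - 24)/(43 - 8) ≡ 78/35 mod 83. 35⁻¹ ≡ 19 (mod 83), so λ ≡ 71.
  x = λ² - 8 - 43 = 5041 - 51 ≡ 10; y = λ·(8 - 10) - 24 ≡ 0. → (10, 0)
6P: (10, 0) + (43, 19). λ = (19 - 0)/(43 - 10) ≡ 19/33 mod 83. 33⁻¹ ≡ 78 (mod 83) since 33·78 = 2574 ≡ 1, so λ ≡ 71.
  x = λ² - 10 - 43 = 5041 - 53 ≡ 8; y = λ·(10 - 8) - 0 ≡ 59. → (8, 59)
7P: (8, 59) + (43, 19). λ = (19 - 59)/(43 - 8) ≡ 43/35 mod 83. 35⁻¹ ≡ 19 (mod 83) since 35·19 = 665 ≡ 1, so λ ≡ 70.
  x = λ² - 8 - 43 = 4900 - 51 ≡ 35; y = λ·(8 - 35) - 59 ≡ 43. → (35, 43)
8P: (35, 43) + (43, 19). λ = (19 - 43)/(43 - 35) ≡ 59/8 mod 83. 8⁻¹ ≡ 52 (mod 83) since 8·52 = 416 ≡ 1, so λ ≡ 80.
  x = λ² - 35 - 43 = 6400 - 78 ≡ 14; y = λ·(35 - 14) - 43 ≡ 60. → (14, 60)
9P: (14, 60) + (43, 19). λ = (19 - 60)/(43 - 14) ≡ 42/29 mod 83. 29⁻¹ ≡ 63 (mod 83) since 29·63 = 1827 ≡ 1, so λ ≡ 73.
  x = λ² - 14 - 43 = 5329 - 57 ≡ 43; y = λ·(14 - 43) - 60 ≡ 64. → (43, 64)
10P: (43, 64) + (43, 19): same x and y₁ ≡ -y₂, so the sum is 𝒪.
10P = 𝒪, so the order is 10.

10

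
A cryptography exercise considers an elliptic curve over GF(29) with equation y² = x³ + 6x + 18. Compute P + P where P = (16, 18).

(17, 4)

tangent at (16, 18): λ = (3·16² + 6)/(2·18) ≡ 20/7. 7⁻¹ ≡ 25 (mod 29) since 7·25 = 175 ≡ 1, so λ ≡ 20·25 ≡ 7.
  x = λ² - 16 - 16 = 49 - 32 ≡ 17; y = λ·(16 - 17) - 18 ≡ 4. → (17, 4)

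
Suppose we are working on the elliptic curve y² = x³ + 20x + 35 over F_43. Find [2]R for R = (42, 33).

(3, 6)

tangent at (42, 33): λ = (3·42² + 20)/(2·33) ≡ 23/23. 23⁻¹ ≡ 15 (mod 43), so λ ≡ 23·15 ≡ 1.
  x = λ² - 42 - 42 = 1 - 84 ≡ 3; y = λ·(42 - 3) - 33 ≡ 6. → (3, 6)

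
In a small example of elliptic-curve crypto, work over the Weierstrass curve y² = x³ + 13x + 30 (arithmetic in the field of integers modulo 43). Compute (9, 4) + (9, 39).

The two points share x = 9 and their y-coordinates satisfy 4 + 39 ≡ 0 (mod 43), so they are inverses. Their sum is O.

O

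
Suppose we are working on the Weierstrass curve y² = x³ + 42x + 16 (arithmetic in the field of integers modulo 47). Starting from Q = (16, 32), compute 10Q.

Double-and-add on 10 = (1010)₂. Start with Q = (16, 32) for the leading 1-bit.
double: tangent at (16, 32): λ = (3·16² + 42)/(2·32) ≡ 11/17. 17⁻¹ ≡ 36 (mod 47) since 17·36 = 612 ≡ 1, so λ ≡ 11·36 ≡ 20.
  x = λ² - 16 - 16 = 400 - 32 ≡ 39; y = λ·(16 - 39) - 32 ≡ 25. → (39, 25)
double: tangent at (39, 25): λ = (3·39² + 42)/(2·25) ≡ 46/3. 3⁻¹ ≡ 16 (mod 47), so λ ≡ 46·16 ≡ 31.
  x = λ² - 39 - 39 = 961 - 78 ≡ 37; y = λ·(39 - 37) - 25 ≡ 37. → (37, 37)
add Q: (37, 37) + (16, 32). λ = (32 - 37)/(16 - 37) ≡ 42/26 mod 47. 26⁻¹ ≡ 38 (mod 47), so λ ≡ 45.
  x = λ² - 37 - 16 = 2025 - 53 ≡ 45; y = λ·(37 - 45) - 37 ≡ 26. → (45, 26)
double: tangent at (45, 26): λ = (3·45² + 42)/(2·26) ≡ 7/5. 5⁻¹ ≡ 19 (mod 47), so λ ≡ 7·19 ≡ 39.
  x = λ² - 45 - 45 = 1521 - 90 ≡ 21; y = λ·(45 - 21) - 26 ≡ 17. → (21, 17)

(21, 17)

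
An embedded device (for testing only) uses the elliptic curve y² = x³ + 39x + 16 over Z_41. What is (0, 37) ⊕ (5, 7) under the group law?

(31, 26)

(0, 37) + (5, 7). λ = (7 - 37)/(5 - 0) ≡ 11/5 mod 41. 5⁻¹ ≡ 33 (mod 41) since 5·33 = 165 ≡ 1, so λ ≡ 35.
  x = λ² - 0 - 5 = 1225 - 5 ≡ 31; y = λ·(0 - 31) - 37 ≡ 26. → (31, 26)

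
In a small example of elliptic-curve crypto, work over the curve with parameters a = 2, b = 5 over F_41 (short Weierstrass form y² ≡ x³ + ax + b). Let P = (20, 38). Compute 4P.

Repeated addition: build up to 4P.
2P: tangent at (20, 38): λ = (3·20² + 2)/(2·38) ≡ 13/35. 35⁻¹ ≡ 34 (mod 41) since 35·34 = 1190 ≡ 1, so λ ≡ 13·34 ≡ 32.
  x = λ² - 20 - 20 = 1024 - 40 ≡ 0; y = λ·(20 - 0) - 38 ≡ 28. → (0, 28)
3P: (0, 28) + (20, 38). λ = (38 - 28)/(20 - 0) ≡ 10/20 mod 41. 20⁻¹ ≡ 39 (mod 41) since 20·39 = 780 ≡ 1, so λ ≡ 21.
  x = λ² - 0 - 20 = 441 - 20 ≡ 11; y = λ·(0 - 11) - 28 ≡ 28. → (11, 28)
4P: (11, 28) + (20, 38). λ = (38 - 28)/(20 - 11) ≡ 10/9 mod 41. 9⁻¹ ≡ 32 (mod 41), so λ ≡ 33.
  x = λ² - 11 - 20 = 1089 - 31 ≡ 33; y = λ·(11 - 33) - 28 ≡ 25. → (33, 25)

(33, 25)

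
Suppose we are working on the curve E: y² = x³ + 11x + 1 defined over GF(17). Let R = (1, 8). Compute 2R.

tangent at (1, 8): λ = (3·1² + 11)/(2·8) ≡ 14/16. 16⁻¹ ≡ 16 (mod 17) since 16·16 = 256 ≡ 1, so λ ≡ 14·16 ≡ 3.
  x = λ² - 1 - 1 = 9 - 2 ≡ 7; y = λ·(1 - 7) - 8 ≡ 8. → (7, 8)

(7, 8)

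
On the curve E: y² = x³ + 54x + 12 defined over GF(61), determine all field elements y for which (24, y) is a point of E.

2, 59

x³ + 54x + 12 = 15132 ≡ 4 (mod 61).
Square roots of 4 mod 61: 2 and 59 (since 2² = 4 ≡ 4).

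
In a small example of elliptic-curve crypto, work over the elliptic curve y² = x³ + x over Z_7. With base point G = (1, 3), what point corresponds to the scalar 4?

Double-and-add on 4 = (100)₂. Start with G = (1, 3) for the leading 1-bit.
double: tangent at (1, 3): λ = (3·1² + 1)/(2·3) ≡ 4/6. 6⁻¹ ≡ 6 (mod 7), so λ ≡ 4·6 ≡ 3.
  x = λ² - 1 - 1 = 9 - 2 ≡ 0; y = λ·(1 - 0) - 3 ≡ 0. → (0, 0)
double: (0, 0) + (0, 0): same x and y₁ ≡ -y₂, so the sum is the point at infinity.

O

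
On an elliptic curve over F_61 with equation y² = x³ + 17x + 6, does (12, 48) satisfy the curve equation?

y² = 48² ≡ 47; x³ + 17x + 6 = 1938 ≡ 47 (mod 61). 47 = 47.

yes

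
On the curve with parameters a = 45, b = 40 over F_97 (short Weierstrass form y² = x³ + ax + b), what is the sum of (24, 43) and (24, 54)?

The two points share x = 24 and their y-coordinates satisfy 43 + 54 ≡ 0 (mod 97), so they are inverses. Their sum is the point at infinity.

O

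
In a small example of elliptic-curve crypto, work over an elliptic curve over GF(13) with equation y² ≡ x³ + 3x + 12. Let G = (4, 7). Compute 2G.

(6, 8)

tangent at (4, 7): λ = (3·4² + 3)/(2·7) ≡ 12/1. 1⁻¹ ≡ 1 (mod 13), so λ ≡ 12·1 ≡ 12.
  x = λ² - 4 - 4 = 144 - 8 ≡ 6; y = λ·(4 - 6) - 7 ≡ 8. → (6, 8)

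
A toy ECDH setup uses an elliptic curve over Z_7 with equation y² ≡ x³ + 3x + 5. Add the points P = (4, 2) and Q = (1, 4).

(4, 2) + (1, 4). λ = (4 - 2)/(1 - 4) ≡ 2/4 mod 7. 4⁻¹ ≡ 2 (mod 7), so λ ≡ 4.
  x = λ² - 4 - 1 = 16 - 5 ≡ 4; y = λ·(4 - 4) - 2 ≡ 5. → (4, 5)

(4, 5)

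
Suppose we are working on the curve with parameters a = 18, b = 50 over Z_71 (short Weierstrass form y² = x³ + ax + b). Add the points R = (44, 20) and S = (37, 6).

(65, 9)

(44, 20) + (37, 6). λ = (6 - 20)/(37 - 44) ≡ 57/64 mod 71. 64⁻¹ ≡ 10 (mod 71), so λ ≡ 2.
  x = λ² - 44 - 37 = 4 - 81 ≡ 65; y = λ·(44 - 65) - 20 ≡ 9. → (65, 9)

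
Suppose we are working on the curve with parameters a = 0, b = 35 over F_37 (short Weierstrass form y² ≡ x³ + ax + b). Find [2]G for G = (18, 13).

(11, 21)

tangent at (18, 13): λ = (3·18² + 0)/(2·13) ≡ 10/26. 26⁻¹ ≡ 10 (mod 37) since 26·10 = 260 ≡ 1, so λ ≡ 10·10 ≡ 26.
  x = λ² - 18 - 18 = 676 - 36 ≡ 11; y = λ·(18 - 11) - 13 ≡ 21. → (11, 21)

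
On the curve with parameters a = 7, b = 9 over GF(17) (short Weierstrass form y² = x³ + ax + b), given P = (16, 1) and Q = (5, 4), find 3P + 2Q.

First 3P:
Repeated addition: build up to 3P.
2P: tangent at (16, 1): λ = (3·16² + 7)/(2·1) ≡ 10/2. 2⁻¹ ≡ 9 (mod 17), so λ ≡ 10·9 ≡ 5.
  x = λ² - 16 - 16 = 25 - 32 ≡ 10; y = λ·(16 - 10) - 1 ≡ 12. → (10, 12)
3P: (10, 12) + (16, 1). λ = (1 - 12)/(16 - 10) ≡ 6/6 mod 17. 6⁻¹ ≡ 3 (mod 17), so λ ≡ 1.
  x = λ² - 10 - 16 = 1 - 26 ≡ 9; y = λ·(10 - 9) - 12 ≡ 6. → (9, 6)
3P = (9, 6).
Next 2Q:
Repeated addition: build up to 2Q.
2Q: tangent at (5, 4): λ = (3·5² + 7)/(2·4) ≡ 14/8. 8⁻¹ ≡ 15 (mod 17), so λ ≡ 14·15 ≡ 6.
  x = λ² - 5 - 5 = 36 - 10 ≡ 9; y = λ·(5 - 9) - 4 ≡ 6. → (9, 6)
2Q = (9, 6).
Finally 3P + 2Q:
tangent at (9, 6): λ = (3·9² + 7)/(2·6) ≡ 12/12. 12⁻¹ ≡ 10 (mod 17), so λ ≡ 12·10 ≡ 1.
  x = λ² - 9 - 9 = 1 - 18 ≡ 0; y = λ·(9 - 0) - 6 ≡ 3. → (0, 3)

(0, 3)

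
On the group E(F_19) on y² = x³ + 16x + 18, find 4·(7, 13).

O

Write Q = (7, 13).
Repeated addition: build up to 4Q.
2Q: tangent at (7, 13): λ = (3·7² + 16)/(2·13) ≡ 11/7. 7⁻¹ ≡ 11 (mod 19) since 7·11 = 77 ≡ 1, so λ ≡ 11·11 ≡ 7.
  x = λ² - 7 - 7 = 49 - 14 ≡ 16; y = λ·(7 - 16) - 13 ≡ 0. → (16, 0)
3Q: (16, 0) + (7, 13). λ = (13 - 0)/(7 - 16) ≡ 13/10 mod 19. 10⁻¹ ≡ 2 (mod 19), so λ ≡ 7.
  x = λ² - 16 - 7 = 49 - 23 ≡ 7; y = λ·(16 - 7) - 0 ≡ 6. → (7, 6)
4Q: (7, 6) + (7, 13): same x and y₁ ≡ -y₂, so the sum is O.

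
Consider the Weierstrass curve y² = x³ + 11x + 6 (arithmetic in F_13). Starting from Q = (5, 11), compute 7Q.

Double-and-add on 7 = (111)₂. Start with Q = (5, 11) for the leading 1-bit.
double: tangent at (5, 11): λ = (3·5² + 11)/(2·11) ≡ 8/9. 9⁻¹ ≡ 3 (mod 13), so λ ≡ 8·3 ≡ 11.
  x = λ² - 5 - 5 = 121 - 10 ≡ 7; y = λ·(5 - 7) - 11 ≡ 6. → (7, 6)
add Q: (7, 6) + (5, 11). λ = (11 - 6)/(5 - 7) ≡ 5/11 mod 13. 11⁻¹ ≡ 6 (mod 13), so λ ≡ 4.
  x = λ² - 7 - 5 = 16 - 12 ≡ 4; y = λ·(7 - 4) - 6 ≡ 6. → (4, 6)
double: tangent at (4, 6): λ = (3·4² + 11)/(2·6) ≡ 7/12. 12⁻¹ ≡ 12 (mod 13), so λ ≡ 7·12 ≡ 6.
  x = λ² - 4 - 4 = 36 - 8 ≡ 2; y = λ·(4 - 2) - 6 ≡ 6. → (2, 6)
add Q: (2, 6) + (5, 11). λ = (11 - 6)/(5 - 2) ≡ 5/3 mod 13. 3⁻¹ ≡ 9 (mod 13), so λ ≡ 6.
  x = λ² - 2 - 5 = 36 - 7 ≡ 3; y = λ·(2 - 3) - 6 ≡ 1. → (3, 1)

(3, 1)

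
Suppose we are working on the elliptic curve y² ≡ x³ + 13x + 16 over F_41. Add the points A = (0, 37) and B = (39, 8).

(38, 27)

(0, 37) + (39, 8). λ = (8 - 37)/(39 - 0) ≡ 12/39 mod 41. 39⁻¹ ≡ 20 (mod 41) since 39·20 = 780 ≡ 1, so λ ≡ 35.
  x = λ² - 0 - 39 = 1225 - 39 ≡ 38; y = λ·(0 - 38) - 37 ≡ 27. → (38, 27)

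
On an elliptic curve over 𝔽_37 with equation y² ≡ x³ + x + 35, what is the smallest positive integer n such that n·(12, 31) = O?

5

2P: tangent at (12, 31): λ = (3·12² + 1)/(2·31) ≡ 26/25. 25⁻¹ ≡ 3 (mod 37), so λ ≡ 26·3 ≡ 4.
  x = λ² - 12 - 12 = 16 - 24 ≡ 29; y = λ·(12 - 29) - 31 ≡ 12. → (29, 12)
3P: (29, 12) + (12, 31). λ = (31 - 12)/(12 - 29) ≡ 19/20 mod 37. 20⁻¹ ≡ 13 (mod 37), so λ ≡ 25.
  x = λ² - 29 - 12 = 625 - 41 ≡ 29; y = λ·(29 - 29) - 12 ≡ 25. → (29, 25)
4P: (29, 25) + (12, 31). λ = (31 - 25)/(12 - 29) ≡ 6/20 mod 37. 20⁻¹ ≡ 13 (mod 37), so λ ≡ 4.
  x = λ² - 29 - 12 = 16 - 41 ≡ 12; y = λ·(29 - 12) - 25 ≡ 6. → (12, 6)
5P: (12, 6) + (12, 31): same x and y₁ ≡ -y₂, so the sum is O.
5P = O, so the order is 5.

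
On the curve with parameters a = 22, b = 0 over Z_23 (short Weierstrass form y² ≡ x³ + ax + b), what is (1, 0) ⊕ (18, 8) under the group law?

(1, 0) + (18, 8). λ = (8 - 0)/(18 - 1) ≡ 8/17 mod 23. 17⁻¹ ≡ 19 (mod 23) since 17·19 = 323 ≡ 1, so λ ≡ 14.
  x = λ² - 1 - 18 = 196 - 19 ≡ 16; y = λ·(1 - 16) - 0 ≡ 20. → (16, 20)

(16, 20)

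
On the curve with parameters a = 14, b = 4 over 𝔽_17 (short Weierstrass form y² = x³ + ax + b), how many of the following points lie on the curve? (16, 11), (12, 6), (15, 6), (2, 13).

(16, 11): 11² ≡ 2, rhs ≡ 6 → off.
(12, 6): 6² ≡ 2, rhs ≡ 13 → off.
(15, 6): 6² ≡ 2, rhs ≡ 2 → on.
(2, 13): 13² ≡ 16, rhs ≡ 6 → off.

1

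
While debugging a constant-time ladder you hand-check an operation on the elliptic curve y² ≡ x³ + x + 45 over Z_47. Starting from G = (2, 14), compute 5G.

Double-and-add on 5 = (101)₂. Start with G = (2, 14) for the leading 1-bit.
double: tangent at (2, 14): λ = (3·2² + 1)/(2·14) ≡ 13/28. 28⁻¹ ≡ 42 (mod 47), so λ ≡ 13·42 ≡ 29.
  x = λ² - 2 - 2 = 841 - 4 ≡ 38; y = λ·(2 - 38) - 14 ≡ 23. → (38, 23)
double: tangent at (38, 23): λ = (3·38² + 1)/(2·23) ≡ 9/46. 46⁻¹ ≡ 46 (mod 47), so λ ≡ 9·46 ≡ 38.
  x = λ² - 38 - 38 = 1444 - 76 ≡ 5; y = λ·(38 - 5) - 23 ≡ 9. → (5, 9)
add G: (5, 9) + (2, 14). λ = (14 - 9)/(2 - 5) ≡ 5/44 mod 47. 44⁻¹ ≡ 31 (mod 47), so λ ≡ 14.
  x = λ² - 5 - 2 = 196 - 7 ≡ 1; y = λ·(5 - 1) - 9 ≡ 0. → (1, 0)

(1, 0)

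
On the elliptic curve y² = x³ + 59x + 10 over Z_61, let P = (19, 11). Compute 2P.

tangent at (19, 11): λ = (3·19² + 59)/(2·11) ≡ 44/22. 22⁻¹ ≡ 25 (mod 61) since 22·25 = 550 ≡ 1, so λ ≡ 44·25 ≡ 2.
  x = λ² - 19 - 19 = 4 - 38 ≡ 27; y = λ·(19 - 27) - 11 ≡ 34. → (27, 34)

(27, 34)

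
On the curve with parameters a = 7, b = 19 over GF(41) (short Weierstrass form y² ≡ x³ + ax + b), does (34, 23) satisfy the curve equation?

y² = 23² ≡ 37; x³ + 7x + 19 = 39561 ≡ 37 (mod 41). 37 = 37.

yes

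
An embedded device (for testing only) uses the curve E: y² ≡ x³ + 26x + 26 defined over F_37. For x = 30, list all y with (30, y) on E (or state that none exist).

x³ + 26x + 26 = 27806 ≡ 19 (mod 37).
19 is a non-residue mod 37; no y exists.

none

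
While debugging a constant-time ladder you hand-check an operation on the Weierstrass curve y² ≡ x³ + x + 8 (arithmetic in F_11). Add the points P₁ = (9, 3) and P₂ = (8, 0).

(3, 4)

(9, 3) + (8, 0). λ = (0 - 3)/(8 - 9) ≡ 8/10 mod 11. 10⁻¹ ≡ 10 (mod 11) since 10·10 = 100 ≡ 1, so λ ≡ 3.
  x = λ² - 9 - 8 = 9 - 17 ≡ 3; y = λ·(9 - 3) - 3 ≡ 4. → (3, 4)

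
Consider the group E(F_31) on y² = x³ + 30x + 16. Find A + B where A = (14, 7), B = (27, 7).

(14, 7) + (27, 7). λ = (7 - 7)/(27 - 14) ≡ 0/13 mod 31. 13⁻¹ ≡ 12 (mod 31) since 13·12 = 156 ≡ 1, so λ ≡ 0.
  x = λ² - 14 - 27 = 0 - 41 ≡ 21; y = λ·(14 - 21) - 7 ≡ 24. → (21, 24)

(21, 24)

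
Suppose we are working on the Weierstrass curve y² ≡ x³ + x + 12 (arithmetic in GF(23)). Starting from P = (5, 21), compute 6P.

(0, 9)

Double-and-add on 6 = (110)₂. Start with P = (5, 21) for the leading 1-bit.
double: tangent at (5, 21): λ = (3·5² + 1)/(2·21) ≡ 7/19. 19⁻¹ ≡ 17 (mod 23) since 19·17 = 323 ≡ 1, so λ ≡ 7·17 ≡ 4.
  x = λ² - 5 - 5 = 16 - 10 ≡ 6; y = λ·(5 - 6) - 21 ≡ 21. → (6, 21)
add P: (6, 21) + (5, 21). λ = (21 - 21)/(5 - 6) ≡ 0/22 mod 23. 22⁻¹ ≡ 22 (mod 23), so λ ≡ 0.
  x = λ² - 6 - 5 = 0 - 11 ≡ 12; y = λ·(6 - 12) - 21 ≡ 2. → (12, 2)
double: tangent at (12, 2): λ = (3·12² + 1)/(2·2) ≡ 19/4. 4⁻¹ ≡ 6 (mod 23), so λ ≡ 19·6 ≡ 22.
  x = λ² - 12 - 12 = 484 - 24 ≡ 0; y = λ·(12 - 0) - 2 ≡ 9. → (0, 9)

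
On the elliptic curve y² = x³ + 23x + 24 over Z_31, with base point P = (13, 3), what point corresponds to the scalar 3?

Repeated addition: build up to 3P.
2P: tangent at (13, 3): λ = (3·13² + 23)/(2·3) ≡ 3/6. 6⁻¹ ≡ 26 (mod 31) since 6·26 = 156 ≡ 1, so λ ≡ 3·26 ≡ 16.
  x = λ² - 13 - 13 = 256 - 26 ≡ 13; y = λ·(13 - 13) - 3 ≡ 28. → (13, 28)
3P: (13, 28) + (13, 3): same x and y₁ ≡ -y₂, so the sum is 𝒪.

O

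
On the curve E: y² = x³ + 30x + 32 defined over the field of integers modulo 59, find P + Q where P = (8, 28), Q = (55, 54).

(22, 22)

(8, 28) + (55, 54). λ = (54 - 28)/(55 - 8) ≡ 26/47 mod 59. 47⁻¹ ≡ 54 (mod 59), so λ ≡ 47.
  x = λ² - 8 - 55 = 2209 - 63 ≡ 22; y = λ·(8 - 22) - 28 ≡ 22. → (22, 22)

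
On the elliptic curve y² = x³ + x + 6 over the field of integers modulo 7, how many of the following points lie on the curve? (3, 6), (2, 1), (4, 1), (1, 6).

(3, 6): 6² ≡ 1, rhs ≡ 1 → on.
(2, 1): 1² ≡ 1, rhs ≡ 2 → off.
(4, 1): 1² ≡ 1, rhs ≡ 4 → off.
(1, 6): 6² ≡ 1, rhs ≡ 1 → on.

2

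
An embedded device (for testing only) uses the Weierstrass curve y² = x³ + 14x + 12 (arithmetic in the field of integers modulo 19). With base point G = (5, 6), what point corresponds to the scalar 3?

Repeated addition: build up to 3G.
2G: tangent at (5, 6): λ = (3·5² + 14)/(2·6) ≡ 13/12. 12⁻¹ ≡ 8 (mod 19), so λ ≡ 13·8 ≡ 9.
  x = λ² - 5 - 5 = 81 - 10 ≡ 14; y = λ·(5 - 14) - 6 ≡ 8. → (14, 8)
3G: (14, 8) + (5, 6). λ = (6 - 8)/(5 - 14) ≡ 17/10 mod 19. 10⁻¹ ≡ 2 (mod 19), so λ ≡ 15.
  x = λ² - 14 - 5 = 225 - 19 ≡ 16; y = λ·(14 - 16) - 8 ≡ 0. → (16, 0)

(16, 0)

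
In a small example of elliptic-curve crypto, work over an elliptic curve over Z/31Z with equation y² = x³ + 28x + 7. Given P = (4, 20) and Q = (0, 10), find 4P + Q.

First 4P:
Double-and-add on 4 = (100)₂. Start with P = (4, 20) for the leading 1-bit.
double: tangent at (4, 20): λ = (3·4² + 28)/(2·20) ≡ 14/9. 9⁻¹ ≡ 7 (mod 31), so λ ≡ 14·7 ≡ 5.
  x = λ² - 4 - 4 = 25 - 8 ≡ 17; y = λ·(4 - 17) - 20 ≡ 8. → (17, 8)
double: tangent at (17, 8): λ = (3·17² + 28)/(2·8) ≡ 27/16. 16⁻¹ ≡ 2 (mod 31), so λ ≡ 27·2 ≡ 23.
  x = λ² - 17 - 17 = 529 - 34 ≡ 30; y = λ·(17 - 30) - 8 ≡ 3. → (30, 3)
4P = (30, 3).
Finally 4P + Q:
(30, 3) + (0, 10). λ = (10 - 3)/(0 - 30) ≡ 7/1 mod 31. 1⁻¹ ≡ 1 (mod 31) since 1·1 = 1 ≡ 1, so λ ≡ 7.
  x = λ² - 30 - 0 = 49 - 30 ≡ 19; y = λ·(30 - 19) - 3 ≡ 12. → (19, 12)

(19, 12)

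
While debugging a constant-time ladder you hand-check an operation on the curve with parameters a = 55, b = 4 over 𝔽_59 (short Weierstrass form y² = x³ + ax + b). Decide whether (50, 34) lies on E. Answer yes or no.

no

y² = 34² ≡ 35; x³ + 55x + 4 = 127754 ≡ 19 (mod 59). 35 ≠ 19.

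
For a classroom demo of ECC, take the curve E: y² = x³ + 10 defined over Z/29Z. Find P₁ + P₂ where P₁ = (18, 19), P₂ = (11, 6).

(7, 18)

(18, 19) + (11, 6). λ = (6 - 19)/(11 - 18) ≡ 16/22 mod 29. 22⁻¹ ≡ 4 (mod 29), so λ ≡ 6.
  x = λ² - 18 - 11 = 36 - 29 ≡ 7; y = λ·(18 - 7) - 19 ≡ 18. → (7, 18)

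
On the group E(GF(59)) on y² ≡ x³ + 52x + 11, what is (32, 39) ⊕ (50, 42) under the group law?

(32, 39) + (50, 42). λ = (42 - 39)/(50 - 32) ≡ 3/18 mod 59. 18⁻¹ ≡ 23 (mod 59) since 18·23 = 414 ≡ 1, so λ ≡ 10.
  x = λ² - 32 - 50 = 100 - 82 ≡ 18; y = λ·(32 - 18) - 39 ≡ 42. → (18, 42)

(18, 42)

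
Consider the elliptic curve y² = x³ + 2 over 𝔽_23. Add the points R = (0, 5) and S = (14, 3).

(0, 5) + (14, 3). λ = (3 - 5)/(14 - 0) ≡ 21/14 mod 23. 14⁻¹ ≡ 5 (mod 23), so λ ≡ 13.
  x = λ² - 0 - 14 = 169 - 14 ≡ 17; y = λ·(0 - 17) - 5 ≡ 4. → (17, 4)

(17, 4)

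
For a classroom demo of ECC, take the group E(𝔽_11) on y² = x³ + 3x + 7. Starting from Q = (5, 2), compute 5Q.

Double-and-add on 5 = (101)₂. Start with Q = (5, 2) for the leading 1-bit.
double: tangent at (5, 2): λ = (3·5² + 3)/(2·2) ≡ 1/4. 4⁻¹ ≡ 3 (mod 11), so λ ≡ 1·3 ≡ 3.
  x = λ² - 5 - 5 = 9 - 10 ≡ 10; y = λ·(5 - 10) - 2 ≡ 5. → (10, 5)
double: tangent at (10, 5): λ = (3·10² + 3)/(2·5) ≡ 6/10. 10⁻¹ ≡ 10 (mod 11), so λ ≡ 6·10 ≡ 5.
  x = λ² - 10 - 10 = 25 - 20 ≡ 5; y = λ·(10 - 5) - 5 ≡ 9. → (5, 9)
add Q: (5, 9) + (5, 2): same x and y₁ ≡ -y₂, so the sum is O.

O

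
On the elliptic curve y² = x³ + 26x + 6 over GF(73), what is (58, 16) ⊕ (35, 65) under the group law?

(12, 32)

(58, 16) + (35, 65). λ = (65 - 16)/(35 - 58) ≡ 49/50 mod 73. 50⁻¹ ≡ 19 (mod 73) since 50·19 = 950 ≡ 1, so λ ≡ 55.
  x = λ² - 58 - 35 = 3025 - 93 ≡ 12; y = λ·(58 - 12) - 16 ≡ 32. → (12, 32)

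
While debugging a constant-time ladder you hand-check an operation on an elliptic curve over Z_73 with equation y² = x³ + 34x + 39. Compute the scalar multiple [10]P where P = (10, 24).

(45, 35)

Repeated addition: build up to 10P.
2P: tangent at (10, 24): λ = (3·10² + 34)/(2·24) ≡ 42/48. 48⁻¹ ≡ 35 (mod 73) since 48·35 = 1680 ≡ 1, so λ ≡ 42·35 ≡ 10.
  x = λ² - 10 - 10 = 100 - 20 ≡ 7; y = λ·(10 - 7) - 24 ≡ 6. → (7, 6)
3P: (7, 6) + (10, 24). λ = (24 - 6)/(10 - 7) ≡ 18/3 mod 73. 3⁻¹ ≡ 49 (mod 73), so λ ≡ 6.
  x = λ² - 7 - 10 = 36 - 17 ≡ 19; y = λ·(7 - 19) - 6 ≡ 68. → (19, 68)
4P: (19, 68) + (10, 24). λ = (24 - 68)/(10 - 19) ≡ 29/64 mod 73. 64⁻¹ ≡ 8 (mod 73) since 64·8 = 512 ≡ 1, so λ ≡ 13.
  x = λ² - 19 - 10 = 169 - 29 ≡ 67; y = λ·(19 - 67) - 68 ≡ 38. → (67, 38)
5P: (67, 38) + (10, 24). λ = (24 - 38)/(10 - 67) ≡ 59/16 mod 73. 16⁻¹ ≡ 32 (mod 73), so λ ≡ 63.
  x = λ² - 67 - 10 = 3969 - 77 ≡ 23; y = λ·(67 - 23) - 38 ≡ 33. → (23, 33)
6P: (23, 33) + (10, 24). λ = (24 - 33)/(10 - 23) ≡ 64/60 mod 73. 60⁻¹ ≡ 28 (mod 73), so λ ≡ 40.
  x = λ² - 23 - 10 = 1600 - 33 ≡ 34; y = λ·(23 - 34) - 33 ≡ 38. → (34, 38)
7P: (34, 38) + (10, 24). λ = (24 - 38)/(10 - 34) ≡ 59/49 mod 73. 49⁻¹ ≡ 3 (mod 73), so λ ≡ 31.
  x = λ² - 34 - 10 = 961 - 44 ≡ 41; y = λ·(34 - 41) - 38 ≡ 37. → (41, 37)
8P: (41, 37) + (10, 24). λ = (24 - 37)/(10 - 41) ≡ 60/42 mod 73. 42⁻¹ ≡ 40 (mod 73), so λ ≡ 64.
  x = λ² - 41 - 10 = 4096 - 51 ≡ 30; y = λ·(41 - 30) - 37 ≡ 10. → (30, 10)
9P: (30, 10) + (10, 24). λ = (24 - 10)/(10 - 30) ≡ 14/53 mod 73. 53⁻¹ ≡ 62 (mod 73) since 53·62 = 3286 ≡ 1, so λ ≡ 65.
  x = λ² - 30 - 10 = 4225 - 40 ≡ 24; y = λ·(30 - 24) - 10 ≡ 15. → (24, 15)
10P: (24, 15) + (10, 24). λ = (24 - 15)/(10 - 24) ≡ 9/59 mod 73. 59⁻¹ ≡ 26 (mod 73) since 59·26 = 1534 ≡ 1, so λ ≡ 15.
  x = λ² - 24 - 10 = 225 - 34 ≡ 45; y = λ·(24 - 45) - 15 ≡ 35. → (45, 35)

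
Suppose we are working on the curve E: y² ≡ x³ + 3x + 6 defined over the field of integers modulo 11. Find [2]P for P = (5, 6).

(2, 8)

tangent at (5, 6): λ = (3·5² + 3)/(2·6) ≡ 1/1. 1⁻¹ ≡ 1 (mod 11), so λ ≡ 1·1 ≡ 1.
  x = λ² - 5 - 5 = 1 - 10 ≡ 2; y = λ·(5 - 2) - 6 ≡ 8. → (2, 8)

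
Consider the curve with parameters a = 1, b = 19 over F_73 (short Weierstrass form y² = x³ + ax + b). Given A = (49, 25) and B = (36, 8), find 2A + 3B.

First 2A:
Repeated addition: build up to 2A.
2A: tangent at (49, 25): λ = (3·49² + 1)/(2·25) ≡ 50/50. 50⁻¹ ≡ 19 (mod 73), so λ ≡ 50·19 ≡ 1.
  x = λ² - 49 - 49 = 1 - 98 ≡ 49; y = λ·(49 - 49) - 25 ≡ 48. → (49, 48)
2A = (49, 48).
Next 3B:
Repeated addition: build up to 3B.
2B: tangent at (36, 8): λ = (3·36² + 1)/(2·8) ≡ 20/16. 16⁻¹ ≡ 32 (mod 73), so λ ≡ 20·32 ≡ 56.
  x = λ² - 36 - 36 = 3136 - 72 ≡ 71; y = λ·(36 - 71) - 8 ≡ 3. → (71, 3)
3B: (71, 3) + (36, 8). λ = (8 - 3)/(36 - 71) ≡ 5/38 mod 73. 38⁻¹ ≡ 25 (mod 73) since 38·25 = 950 ≡ 1, so λ ≡ 52.
  x = λ² - 71 - 36 = 2704 - 107 ≡ 42; y = λ·(71 - 42) - 3 ≡ 45. → (42, 45)
3B = (42, 45).
Finally 2A + 3B:
(49, 48) + (42, 45). λ = (45 - 48)/(42 - 49) ≡ 70/66 mod 73. 66⁻¹ ≡ 52 (mod 73), so λ ≡ 63.
  x = λ² - 49 - 42 = 3969 - 91 ≡ 9; y = λ·(49 - 9) - 48 ≡ 63. → (9, 63)

(9, 63)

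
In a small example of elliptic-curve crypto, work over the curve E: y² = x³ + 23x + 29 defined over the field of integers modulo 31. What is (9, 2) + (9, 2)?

(10, 9)

tangent at (9, 2): λ = (3·9² + 23)/(2·2) ≡ 18/4. 4⁻¹ ≡ 8 (mod 31), so λ ≡ 18·8 ≡ 20.
  x = λ² - 9 - 9 = 400 - 18 ≡ 10; y = λ·(9 - 10) - 2 ≡ 9. → (10, 9)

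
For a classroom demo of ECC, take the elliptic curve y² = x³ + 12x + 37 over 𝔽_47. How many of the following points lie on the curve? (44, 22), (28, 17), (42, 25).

0

(44, 22): 22² ≡ 14, rhs ≡ 21 → off.
(28, 17): 17² ≡ 7, rhs ≡ 0 → off.
(42, 25): 25² ≡ 14, rhs ≡ 40 → off.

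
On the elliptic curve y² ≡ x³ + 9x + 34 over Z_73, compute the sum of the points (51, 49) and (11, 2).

(20, 44)

(51, 49) + (11, 2). λ = (2 - 49)/(11 - 51) ≡ 26/33 mod 73. 33⁻¹ ≡ 31 (mod 73), so λ ≡ 3.
  x = λ² - 51 - 11 = 9 - 62 ≡ 20; y = λ·(51 - 20) - 49 ≡ 44. → (20, 44)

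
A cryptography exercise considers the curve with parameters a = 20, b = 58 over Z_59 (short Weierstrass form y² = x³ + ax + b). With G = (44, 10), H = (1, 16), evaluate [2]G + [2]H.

First 2G:
Repeated addition: build up to 2G.
2G: tangent at (44, 10): λ = (3·44² + 20)/(2·10) ≡ 46/20. 20⁻¹ ≡ 3 (mod 59) since 20·3 = 60 ≡ 1, so λ ≡ 46·3 ≡ 20.
  x = λ² - 44 - 44 = 400 - 88 ≡ 17; y = λ·(44 - 17) - 10 ≡ 58. → (17, 58)
2G = (17, 58).
Next 2H:
Repeated addition: build up to 2H.
2H: tangent at (1, 16): λ = (3·1² + 20)/(2·16) ≡ 23/32. 32⁻¹ ≡ 24 (mod 59), so λ ≡ 23·24 ≡ 21.
  x = λ² - 1 - 1 = 441 - 2 ≡ 26; y = λ·(1 - 26) - 16 ≡ 49. → (26, 49)
2H = (26, 49).
Finally 2G + 2H:
(17, 58) + (26, 49). λ = (49 - 58)/(26 - 17) ≡ 50/9 mod 59. 9⁻¹ ≡ 46 (mod 59) since 9·46 = 414 ≡ 1, so λ ≡ 58.
  x = λ² - 17 - 26 = 3364 - 43 ≡ 17; y = λ·(17 - 17) - 58 ≡ 1. → (17, 1)

(17, 1)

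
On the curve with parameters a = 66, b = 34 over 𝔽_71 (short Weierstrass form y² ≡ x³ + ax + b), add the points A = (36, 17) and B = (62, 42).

(36, 17) + (62, 42). λ = (42 - 17)/(62 - 36) ≡ 25/26 mod 71. 26⁻¹ ≡ 41 (mod 71) since 26·41 = 1066 ≡ 1, so λ ≡ 31.
  x = λ² - 36 - 62 = 961 - 98 ≡ 11; y = λ·(36 - 11) - 17 ≡ 48. → (11, 48)

(11, 48)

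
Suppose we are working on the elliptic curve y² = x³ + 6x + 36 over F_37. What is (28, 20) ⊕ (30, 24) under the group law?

(20, 33)

(28, 20) + (30, 24). λ = (24 - 20)/(30 - 28) ≡ 4/2 mod 37. 2⁻¹ ≡ 19 (mod 37) since 2·19 = 38 ≡ 1, so λ ≡ 2.
  x = λ² - 28 - 30 = 4 - 58 ≡ 20; y = λ·(28 - 20) - 20 ≡ 33. → (20, 33)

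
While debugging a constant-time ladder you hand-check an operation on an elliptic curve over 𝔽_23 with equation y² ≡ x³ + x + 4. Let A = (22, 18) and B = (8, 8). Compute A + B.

(22, 18) + (8, 8). λ = (8 - 18)/(8 - 22) ≡ 13/9 mod 23. 9⁻¹ ≡ 18 (mod 23), so λ ≡ 4.
  x = λ² - 22 - 8 = 16 - 30 ≡ 9; y = λ·(22 - 9) - 18 ≡ 11. → (9, 11)

(9, 11)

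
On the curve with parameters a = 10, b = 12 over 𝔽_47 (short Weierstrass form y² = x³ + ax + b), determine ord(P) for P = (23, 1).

2P: tangent at (23, 1): λ = (3·23² + 10)/(2·1) ≡ 46/2. 2⁻¹ ≡ 24 (mod 47), so λ ≡ 46·24 ≡ 23.
  x = λ² - 23 - 23 = 529 - 46 ≡ 13; y = λ·(23 - 13) - 1 ≡ 41. → (13, 41)
3P: (13, 41) + (23, 1). λ = (1 - 41)/(23 - 13) ≡ 7/10 mod 47. 10⁻¹ ≡ 33 (mod 47), so λ ≡ 43.
  x = λ² - 13 - 23 = 1849 - 36 ≡ 27; y = λ·(13 - 27) - 41 ≡ 15. → (27, 15)
4P: (27, 15) + (23, 1). λ = (1 - 15)/(23 - 27) ≡ 33/43 mod 47. 43⁻¹ ≡ 35 (mod 47), so λ ≡ 27.
  x = λ² - 27 - 23 = 729 - 50 ≡ 21; y = λ·(27 - 21) - 15 ≡ 6. → (21, 6)
5P: (21, 6) + (23, 1). λ = (1 - 6)/(23 - 21) ≡ 42/2 mod 47. 2⁻¹ ≡ 24 (mod 47), so λ ≡ 21.
  x = λ² - 21 - 23 = 441 - 44 ≡ 21; y = λ·(21 - 21) - 6 ≡ 41. → (21, 41)
6P: (21, 41) + (23, 1). λ = (1 - 41)/(23 - 21) ≡ 7/2 mod 47. 2⁻¹ ≡ 24 (mod 47) since 2·24 = 48 ≡ 1, so λ ≡ 27.
  x = λ² - 21 - 23 = 729 - 44 ≡ 27; y = λ·(21 - 27) - 41 ≡ 32. → (27, 32)
7P: (27, 32) + (23, 1). λ = (1 - 32)/(23 - 27) ≡ 16/43 mod 47. 43⁻¹ ≡ 35 (mod 47), so λ ≡ 43.
  x = λ² - 27 - 23 = 1849 - 50 ≡ 13; y = λ·(27 - 13) - 32 ≡ 6. → (13, 6)
8P: (13, 6) + (23, 1). λ = (1 - 6)/(23 - 13) ≡ 42/10 mod 47. 10⁻¹ ≡ 33 (mod 47) since 10·33 = 330 ≡ 1, so λ ≡ 23.
  x = λ² - 13 - 23 = 529 - 36 ≡ 23; y = λ·(13 - 23) - 6 ≡ 46. → (23, 46)
9P: (23, 46) + (23, 1): same x and y₁ ≡ -y₂, so the sum is 𝒪.
9P = 𝒪, so the order is 9.

9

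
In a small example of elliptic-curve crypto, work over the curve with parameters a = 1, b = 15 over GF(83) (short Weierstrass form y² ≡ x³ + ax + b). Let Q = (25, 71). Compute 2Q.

(31, 66)

tangent at (25, 71): λ = (3·25² + 1)/(2·71) ≡ 50/59. 59⁻¹ ≡ 38 (mod 83) since 59·38 = 2242 ≡ 1, so λ ≡ 50·38 ≡ 74.
  x = λ² - 25 - 25 = 5476 - 50 ≡ 31; y = λ·(25 - 31) - 71 ≡ 66. → (31, 66)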